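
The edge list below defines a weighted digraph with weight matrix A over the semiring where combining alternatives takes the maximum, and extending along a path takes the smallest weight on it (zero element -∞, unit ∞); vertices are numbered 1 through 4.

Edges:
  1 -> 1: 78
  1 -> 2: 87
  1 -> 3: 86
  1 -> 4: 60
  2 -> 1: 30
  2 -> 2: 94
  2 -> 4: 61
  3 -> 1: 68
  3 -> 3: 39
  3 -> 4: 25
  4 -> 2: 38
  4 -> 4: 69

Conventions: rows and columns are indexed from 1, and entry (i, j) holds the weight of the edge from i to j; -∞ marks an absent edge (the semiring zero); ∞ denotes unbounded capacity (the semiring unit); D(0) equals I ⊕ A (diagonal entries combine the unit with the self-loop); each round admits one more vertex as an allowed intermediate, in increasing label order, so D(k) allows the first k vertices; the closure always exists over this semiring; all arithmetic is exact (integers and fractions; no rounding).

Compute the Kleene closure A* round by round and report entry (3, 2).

D(0):
  [∞, 87, 86, 60]
  [30, ∞, -∞, 61]
  [68, -∞, ∞, 25]
  [-∞, 38, -∞, ∞]
D(1):
  [∞, 87, 86, 60]
  [30, ∞, 30, 61]
  [68, 68, ∞, 60]
  [-∞, 38, -∞, ∞]
D(2):
  [∞, 87, 86, 61]
  [30, ∞, 30, 61]
  [68, 68, ∞, 61]
  [30, 38, 30, ∞]
D(3):
  [∞, 87, 86, 61]
  [30, ∞, 30, 61]
  [68, 68, ∞, 61]
  [30, 38, 30, ∞]
D(4):
  [∞, 87, 86, 61]
  [30, ∞, 30, 61]
  [68, 68, ∞, 61]
  [30, 38, 30, ∞]
Answer: A*[3][2] = 68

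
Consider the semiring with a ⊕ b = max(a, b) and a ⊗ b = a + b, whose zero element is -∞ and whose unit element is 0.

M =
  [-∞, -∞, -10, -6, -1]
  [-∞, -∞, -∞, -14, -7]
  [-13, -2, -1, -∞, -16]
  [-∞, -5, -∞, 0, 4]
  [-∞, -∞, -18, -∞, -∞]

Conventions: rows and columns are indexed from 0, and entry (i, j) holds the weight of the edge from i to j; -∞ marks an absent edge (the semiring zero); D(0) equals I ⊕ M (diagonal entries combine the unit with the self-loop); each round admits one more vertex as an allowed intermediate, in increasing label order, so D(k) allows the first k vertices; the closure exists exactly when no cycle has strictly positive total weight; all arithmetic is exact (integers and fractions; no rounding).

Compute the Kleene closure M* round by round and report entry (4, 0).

D(0):
  [0, -∞, -10, -6, -1]
  [-∞, 0, -∞, -14, -7]
  [-13, -2, 0, -∞, -16]
  [-∞, -5, -∞, 0, 4]
  [-∞, -∞, -18, -∞, 0]
D(1):
  [0, -∞, -10, -6, -1]
  [-∞, 0, -∞, -14, -7]
  [-13, -2, 0, -19, -14]
  [-∞, -5, -∞, 0, 4]
  [-∞, -∞, -18, -∞, 0]
D(2):
  [0, -∞, -10, -6, -1]
  [-∞, 0, -∞, -14, -7]
  [-13, -2, 0, -16, -9]
  [-∞, -5, -∞, 0, 4]
  [-∞, -∞, -18, -∞, 0]
D(3):
  [0, -12, -10, -6, -1]
  [-∞, 0, -∞, -14, -7]
  [-13, -2, 0, -16, -9]
  [-∞, -5, -∞, 0, 4]
  [-31, -20, -18, -34, 0]
D(4):
  [0, -11, -10, -6, -1]
  [-∞, 0, -∞, -14, -7]
  [-13, -2, 0, -16, -9]
  [-∞, -5, -∞, 0, 4]
  [-31, -20, -18, -34, 0]
D(5):
  [0, -11, -10, -6, -1]
  [-38, 0, -25, -14, -7]
  [-13, -2, 0, -16, -9]
  [-27, -5, -14, 0, 4]
  [-31, -20, -18, -34, 0]
Answer: M*[4][0] = -31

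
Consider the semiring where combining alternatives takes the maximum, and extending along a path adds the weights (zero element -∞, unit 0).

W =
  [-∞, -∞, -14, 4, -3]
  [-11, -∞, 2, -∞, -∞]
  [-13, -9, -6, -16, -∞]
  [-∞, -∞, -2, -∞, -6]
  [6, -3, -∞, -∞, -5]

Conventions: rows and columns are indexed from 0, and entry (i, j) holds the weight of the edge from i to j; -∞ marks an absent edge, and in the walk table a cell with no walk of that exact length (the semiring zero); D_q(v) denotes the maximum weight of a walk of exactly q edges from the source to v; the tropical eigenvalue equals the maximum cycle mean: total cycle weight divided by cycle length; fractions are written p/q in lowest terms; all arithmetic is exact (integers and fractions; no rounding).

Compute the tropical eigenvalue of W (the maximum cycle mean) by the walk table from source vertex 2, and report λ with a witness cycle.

q=0: [-∞, -∞, 0, -∞, -∞]
q=1: [-13, -9, -6, -16, -∞]
q=2: [-19, -15, -7, -9, -16]
q=3: [-10, -16, -11, -15, -15]
q=4: [-9, -18, -14, -6, -13]
q=5: [-7, -16, -8, -5, -12]
Optimal cycle mean attained by: cycle 0->4->0, total (-3) + 6, length 2.
Answer: λ = 3/2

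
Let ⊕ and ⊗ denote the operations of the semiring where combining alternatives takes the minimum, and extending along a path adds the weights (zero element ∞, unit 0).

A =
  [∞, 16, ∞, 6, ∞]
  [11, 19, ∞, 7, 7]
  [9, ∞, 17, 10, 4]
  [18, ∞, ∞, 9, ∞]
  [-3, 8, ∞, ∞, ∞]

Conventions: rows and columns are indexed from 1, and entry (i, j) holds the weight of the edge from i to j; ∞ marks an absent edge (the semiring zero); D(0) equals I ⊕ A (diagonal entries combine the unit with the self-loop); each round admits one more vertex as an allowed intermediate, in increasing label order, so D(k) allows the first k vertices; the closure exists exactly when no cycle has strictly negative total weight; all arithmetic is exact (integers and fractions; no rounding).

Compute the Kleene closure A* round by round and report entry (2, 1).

D(0):
  [0, 16, ∞, 6, ∞]
  [11, 0, ∞, 7, 7]
  [9, ∞, 0, 10, 4]
  [18, ∞, ∞, 0, ∞]
  [-3, 8, ∞, ∞, 0]
D(1):
  [0, 16, ∞, 6, ∞]
  [11, 0, ∞, 7, 7]
  [9, 25, 0, 10, 4]
  [18, 34, ∞, 0, ∞]
  [-3, 8, ∞, 3, 0]
D(2):
  [0, 16, ∞, 6, 23]
  [11, 0, ∞, 7, 7]
  [9, 25, 0, 10, 4]
  [18, 34, ∞, 0, 41]
  [-3, 8, ∞, 3, 0]
D(3):
  [0, 16, ∞, 6, 23]
  [11, 0, ∞, 7, 7]
  [9, 25, 0, 10, 4]
  [18, 34, ∞, 0, 41]
  [-3, 8, ∞, 3, 0]
D(4):
  [0, 16, ∞, 6, 23]
  [11, 0, ∞, 7, 7]
  [9, 25, 0, 10, 4]
  [18, 34, ∞, 0, 41]
  [-3, 8, ∞, 3, 0]
D(5):
  [0, 16, ∞, 6, 23]
  [4, 0, ∞, 7, 7]
  [1, 12, 0, 7, 4]
  [18, 34, ∞, 0, 41]
  [-3, 8, ∞, 3, 0]
Answer: A*[2][1] = 4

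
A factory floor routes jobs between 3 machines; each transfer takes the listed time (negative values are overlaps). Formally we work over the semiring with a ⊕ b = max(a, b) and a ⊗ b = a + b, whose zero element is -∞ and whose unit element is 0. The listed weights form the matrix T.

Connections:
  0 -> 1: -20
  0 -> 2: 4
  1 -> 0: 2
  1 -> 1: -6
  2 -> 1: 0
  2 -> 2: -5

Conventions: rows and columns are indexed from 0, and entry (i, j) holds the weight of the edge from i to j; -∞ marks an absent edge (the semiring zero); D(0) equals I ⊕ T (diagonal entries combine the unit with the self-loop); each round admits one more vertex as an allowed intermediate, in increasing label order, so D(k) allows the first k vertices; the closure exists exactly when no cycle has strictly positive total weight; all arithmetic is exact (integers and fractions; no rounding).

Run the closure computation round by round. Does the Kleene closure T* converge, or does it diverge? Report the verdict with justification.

D(0):
  [0, -20, 4]
  [2, 0, -∞]
  [-∞, 0, 0]
D(1):
  [0, -20, 4]
  [2, 0, 6]
  [-∞, 0, 0]
Detection: at round 2, diagonal entry (2, 2) turns strictly positive.
Key observation: the cycle 2->1->0->2 has total weight 0 + 2 + 4, which is strictly positive.
Answer: DIVERGES — positive cycle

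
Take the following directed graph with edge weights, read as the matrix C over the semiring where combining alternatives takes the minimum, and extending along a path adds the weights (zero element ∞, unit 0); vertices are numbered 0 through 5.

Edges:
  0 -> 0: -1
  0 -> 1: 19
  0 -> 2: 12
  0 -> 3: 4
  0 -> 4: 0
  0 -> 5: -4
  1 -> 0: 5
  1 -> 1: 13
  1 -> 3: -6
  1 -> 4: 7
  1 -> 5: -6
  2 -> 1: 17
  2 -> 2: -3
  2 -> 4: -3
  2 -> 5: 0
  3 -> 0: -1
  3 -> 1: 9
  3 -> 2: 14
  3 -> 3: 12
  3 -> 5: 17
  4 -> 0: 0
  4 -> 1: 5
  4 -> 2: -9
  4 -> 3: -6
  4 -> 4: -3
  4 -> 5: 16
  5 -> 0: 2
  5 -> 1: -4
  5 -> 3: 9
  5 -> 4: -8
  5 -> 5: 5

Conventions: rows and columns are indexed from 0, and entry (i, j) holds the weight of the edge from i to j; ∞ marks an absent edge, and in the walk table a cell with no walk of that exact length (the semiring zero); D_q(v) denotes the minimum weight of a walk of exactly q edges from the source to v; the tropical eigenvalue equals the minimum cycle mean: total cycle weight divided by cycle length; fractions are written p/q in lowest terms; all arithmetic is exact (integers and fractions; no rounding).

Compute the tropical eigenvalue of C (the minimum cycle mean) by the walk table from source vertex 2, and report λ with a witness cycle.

q=0: [∞, ∞, 0, ∞, ∞, ∞]
q=1: [∞, 17, -3, ∞, -3, 0]
q=2: [-3, -4, -12, -9, -8, -3]
q=3: [-10, -7, -17, -14, -15, -12]
q=4: [-15, -16, -24, -21, -20, -17]
q=5: [-22, -21, -29, -26, -27, -24]
q=6: [-27, -28, -36, -33, -32, -29]
Optimal cycle mean attained by: cycle 2->4->2, total (-3) + (-9), length 2.
Answer: λ = -6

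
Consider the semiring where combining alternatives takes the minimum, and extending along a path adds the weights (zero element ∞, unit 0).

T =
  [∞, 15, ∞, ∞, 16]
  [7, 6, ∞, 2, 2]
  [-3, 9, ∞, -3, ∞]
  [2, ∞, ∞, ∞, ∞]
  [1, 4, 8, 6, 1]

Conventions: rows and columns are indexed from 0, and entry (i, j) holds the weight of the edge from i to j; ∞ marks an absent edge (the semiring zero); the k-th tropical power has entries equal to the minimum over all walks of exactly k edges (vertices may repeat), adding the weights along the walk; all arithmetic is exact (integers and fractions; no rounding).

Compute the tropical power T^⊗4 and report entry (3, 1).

T^⊗2:
  [17, 20, 24, 17, 17]
  [3, 6, 10, 8, 3]
  [-1, 12, ∞, 11, 11]
  [∞, 17, ∞, ∞, 18]
  [2, 5, 9, 5, 2]
T^⊗3:
  [18, 21, 25, 21, 18]
  [4, 7, 11, 7, 4]
  [12, 14, 19, 14, 12]
  [19, 22, 26, 19, 19]
  [3, 6, 10, 6, 3]
T^⊗4:
  [19, 22, 26, 22, 19]
  [5, 8, 12, 8, 5]
  [13, 16, 20, 16, 13]
  [20, 23, 27, 23, 20]
  [4, 7, 11, 7, 4]
Key observation: the optimum is the walk 3->0->1->4->1, with weight 2 + 15 + 2 + 4 = 23.
Optimal value attained by: walk 3->0->1->4->1.
Answer: (T^⊗4)[3][1] = 23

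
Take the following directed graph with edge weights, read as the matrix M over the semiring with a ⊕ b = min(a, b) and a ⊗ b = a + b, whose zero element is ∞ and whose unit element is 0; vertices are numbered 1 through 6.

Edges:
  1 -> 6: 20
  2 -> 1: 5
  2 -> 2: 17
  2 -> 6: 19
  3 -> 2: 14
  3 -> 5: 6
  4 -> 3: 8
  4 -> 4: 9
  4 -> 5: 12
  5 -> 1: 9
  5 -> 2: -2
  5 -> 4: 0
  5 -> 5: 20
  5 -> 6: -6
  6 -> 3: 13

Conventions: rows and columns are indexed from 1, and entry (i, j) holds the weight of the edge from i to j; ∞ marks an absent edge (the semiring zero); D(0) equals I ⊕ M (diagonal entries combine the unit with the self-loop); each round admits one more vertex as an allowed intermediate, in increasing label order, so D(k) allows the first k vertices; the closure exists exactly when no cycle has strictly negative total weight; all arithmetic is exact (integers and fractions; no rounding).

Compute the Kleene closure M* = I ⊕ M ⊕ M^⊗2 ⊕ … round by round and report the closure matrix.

D(0):
  [0, ∞, ∞, ∞, ∞, 20]
  [5, 0, ∞, ∞, ∞, 19]
  [∞, 14, 0, ∞, 6, ∞]
  [∞, ∞, 8, 0, 12, ∞]
  [9, -2, ∞, 0, 0, -6]
  [∞, ∞, 13, ∞, ∞, 0]
D(1):
  [0, ∞, ∞, ∞, ∞, 20]
  [5, 0, ∞, ∞, ∞, 19]
  [∞, 14, 0, ∞, 6, ∞]
  [∞, ∞, 8, 0, 12, ∞]
  [9, -2, ∞, 0, 0, -6]
  [∞, ∞, 13, ∞, ∞, 0]
D(2):
  [0, ∞, ∞, ∞, ∞, 20]
  [5, 0, ∞, ∞, ∞, 19]
  [19, 14, 0, ∞, 6, 33]
  [∞, ∞, 8, 0, 12, ∞]
  [3, -2, ∞, 0, 0, -6]
  [∞, ∞, 13, ∞, ∞, 0]
D(3):
  [0, ∞, ∞, ∞, ∞, 20]
  [5, 0, ∞, ∞, ∞, 19]
  [19, 14, 0, ∞, 6, 33]
  [27, 22, 8, 0, 12, 41]
  [3, -2, ∞, 0, 0, -6]
  [32, 27, 13, ∞, 19, 0]
D(4):
  [0, ∞, ∞, ∞, ∞, 20]
  [5, 0, ∞, ∞, ∞, 19]
  [19, 14, 0, ∞, 6, 33]
  [27, 22, 8, 0, 12, 41]
  [3, -2, 8, 0, 0, -6]
  [32, 27, 13, ∞, 19, 0]
D(5):
  [0, ∞, ∞, ∞, ∞, 20]
  [5, 0, ∞, ∞, ∞, 19]
  [9, 4, 0, 6, 6, 0]
  [15, 10, 8, 0, 12, 6]
  [3, -2, 8, 0, 0, -6]
  [22, 17, 13, 19, 19, 0]
D(6):
  [0, 37, 33, 39, 39, 20]
  [5, 0, 32, 38, 38, 19]
  [9, 4, 0, 6, 6, 0]
  [15, 10, 8, 0, 12, 6]
  [3, -2, 7, 0, 0, -6]
  [22, 17, 13, 19, 19, 0]
Answer: M* = [[0, 37, 33, 39, 39, 20], [5, 0, 32, 38, 38, 19], [9, 4, 0, 6, 6, 0], [15, 10, 8, 0, 12, 6], [3, -2, 7, 0, 0, -6], [22, 17, 13, 19, 19, 0]]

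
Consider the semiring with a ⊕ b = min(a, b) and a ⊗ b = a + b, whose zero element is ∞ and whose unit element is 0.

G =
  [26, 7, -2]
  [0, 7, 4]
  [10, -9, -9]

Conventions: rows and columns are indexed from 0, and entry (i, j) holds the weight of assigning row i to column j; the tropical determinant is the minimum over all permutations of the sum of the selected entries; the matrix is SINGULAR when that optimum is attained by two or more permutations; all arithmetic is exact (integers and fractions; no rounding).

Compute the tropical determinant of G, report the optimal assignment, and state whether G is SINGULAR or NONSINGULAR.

σ = (0, 1, 2): 26 + 7 + (-9) = 24
σ = (0, 2, 1): 26 + 4 + (-9) = 21
σ = (1, 0, 2): 7 + 0 + (-9) = -2
σ = (1, 2, 0): 7 + 4 + 10 = 21
σ = (2, 0, 1): (-2) + 0 + (-9) = -11
σ = (2, 1, 0): (-2) + 7 + 10 = 15
Optimal value attained by: σ = (2, 0, 1).
Answer: det⊕(G) = -11; verdict: NONSINGULAR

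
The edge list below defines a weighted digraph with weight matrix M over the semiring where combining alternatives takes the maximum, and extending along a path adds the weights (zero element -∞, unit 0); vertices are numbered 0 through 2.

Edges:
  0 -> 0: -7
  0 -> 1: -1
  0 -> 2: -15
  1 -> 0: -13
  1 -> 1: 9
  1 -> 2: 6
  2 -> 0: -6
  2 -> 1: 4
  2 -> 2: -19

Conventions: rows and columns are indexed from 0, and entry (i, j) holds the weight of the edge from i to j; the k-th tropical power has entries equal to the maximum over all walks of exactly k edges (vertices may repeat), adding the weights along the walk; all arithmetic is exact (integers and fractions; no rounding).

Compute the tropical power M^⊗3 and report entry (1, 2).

M^⊗2:
  [-14, 8, 5]
  [0, 18, 15]
  [-9, 13, 10]
M^⊗3:
  [-1, 17, 14]
  [9, 27, 24]
  [4, 22, 19]
Key observation: the optimum is the walk 1->1->1->2, with weight 9 + 9 + 6 = 24.
Optimal value attained by: walk 1->1->1->2.
Answer: (M^⊗3)[1][2] = 24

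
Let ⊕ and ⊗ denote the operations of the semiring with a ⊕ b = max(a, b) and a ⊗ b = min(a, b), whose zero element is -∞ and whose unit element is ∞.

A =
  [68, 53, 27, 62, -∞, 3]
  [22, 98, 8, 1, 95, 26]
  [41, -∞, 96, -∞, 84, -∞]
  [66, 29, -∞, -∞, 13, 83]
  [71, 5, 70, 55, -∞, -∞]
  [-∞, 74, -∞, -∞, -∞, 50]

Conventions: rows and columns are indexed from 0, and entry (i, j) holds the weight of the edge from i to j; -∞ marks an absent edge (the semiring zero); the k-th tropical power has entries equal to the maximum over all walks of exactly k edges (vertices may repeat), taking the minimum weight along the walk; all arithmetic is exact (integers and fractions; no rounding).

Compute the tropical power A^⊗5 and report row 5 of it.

A^⊗2:
  [68, 53, 27, 62, 53, 62]
  [71, 98, 70, 55, 95, 26]
  [71, 41, 96, 55, 84, 3]
  [66, 74, 27, 62, 29, 50]
  [68, 53, 70, 62, 70, 55]
  [22, 74, 8, 1, 74, 50]
A^⊗3:
  [68, 62, 53, 62, 53, 62]
  [71, 98, 70, 62, 95, 55]
  [71, 53, 96, 62, 84, 55]
  [66, 74, 29, 62, 74, 62]
  [70, 55, 70, 62, 70, 62]
  [71, 74, 70, 55, 74, 50]
A^⊗4:
  [68, 62, 53, 62, 62, 62]
  [71, 98, 70, 62, 95, 62]
  [71, 55, 96, 62, 84, 62]
  [71, 74, 70, 62, 74, 62]
  [70, 62, 70, 62, 70, 62]
  [71, 74, 70, 62, 74, 55]
A^⊗5:
  [68, 62, 62, 62, 62, 62]
  [71, 98, 70, 62, 95, 62]
  [71, 62, 96, 62, 84, 62]
  [71, 74, 70, 62, 74, 62]
  [70, 62, 70, 62, 70, 62]
  [71, 74, 70, 62, 74, 62]
Answer: row 5 of A^⊗5 = [71, 74, 70, 62, 74, 62]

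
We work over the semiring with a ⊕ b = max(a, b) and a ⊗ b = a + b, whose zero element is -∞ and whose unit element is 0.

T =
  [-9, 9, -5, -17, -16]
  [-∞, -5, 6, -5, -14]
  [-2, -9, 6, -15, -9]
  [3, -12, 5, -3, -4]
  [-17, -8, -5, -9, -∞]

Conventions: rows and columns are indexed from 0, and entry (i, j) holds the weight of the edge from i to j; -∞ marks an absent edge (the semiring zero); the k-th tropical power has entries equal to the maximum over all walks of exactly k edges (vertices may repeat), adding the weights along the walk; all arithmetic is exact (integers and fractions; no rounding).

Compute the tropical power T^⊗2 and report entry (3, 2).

T^⊗2:
  [-7, 4, 15, 4, -5]
  [4, -3, 12, -8, -3]
  [4, 7, 12, -9, -3]
  [3, 12, 11, -6, -4]
  [-6, -8, 1, -12, -13]
Key observation: the optimum is the walk 3->2->2, with weight 5 + 6 = 11.
Optimal value attained by: walk 3->2->2.
Answer: (T^⊗2)[3][2] = 11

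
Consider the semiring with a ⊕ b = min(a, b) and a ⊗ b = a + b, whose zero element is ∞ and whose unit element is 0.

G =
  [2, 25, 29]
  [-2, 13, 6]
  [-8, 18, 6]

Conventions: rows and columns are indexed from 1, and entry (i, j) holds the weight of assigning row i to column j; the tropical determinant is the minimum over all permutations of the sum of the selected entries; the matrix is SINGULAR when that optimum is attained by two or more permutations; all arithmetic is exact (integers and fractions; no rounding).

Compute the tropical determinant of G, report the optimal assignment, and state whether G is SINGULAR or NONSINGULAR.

σ = (1, 2, 3): 2 + 13 + 6 = 21
σ = (1, 3, 2): 2 + 6 + 18 = 26
σ = (2, 1, 3): 25 + (-2) + 6 = 29
σ = (2, 3, 1): 25 + 6 + (-8) = 23
σ = (3, 1, 2): 29 + (-2) + 18 = 45
σ = (3, 2, 1): 29 + 13 + (-8) = 34
Optimal value attained by: σ = (1, 2, 3).
Answer: det⊕(G) = 21; verdict: NONSINGULAR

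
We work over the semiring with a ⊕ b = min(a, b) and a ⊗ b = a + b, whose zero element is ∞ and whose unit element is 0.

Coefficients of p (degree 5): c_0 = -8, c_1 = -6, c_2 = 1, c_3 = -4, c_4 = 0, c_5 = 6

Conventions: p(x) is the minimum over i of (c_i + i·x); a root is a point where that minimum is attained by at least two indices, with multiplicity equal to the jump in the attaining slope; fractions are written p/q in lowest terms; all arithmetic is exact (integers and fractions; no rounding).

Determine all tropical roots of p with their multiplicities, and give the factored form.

hull edge (i=0, c=-8) to (i=3, c=-4): slope 4/3, span 3
hull edge (i=3, c=-4) to (i=4, c=0): slope 4, span 1
hull edge (i=4, c=0) to (i=5, c=6): slope 6, span 1
Factored form: p(x) = 6 ⊗ (x ⊕ (-6)) ⊗ (x ⊕ (-4)) ⊗ (x ⊕ (-4/3)) ⊗ (x ⊕ (-4/3)) ⊗ (x ⊕ (-4/3))
Answer: roots = -6 (mult 1), -4 (mult 1), -4/3 (mult 3)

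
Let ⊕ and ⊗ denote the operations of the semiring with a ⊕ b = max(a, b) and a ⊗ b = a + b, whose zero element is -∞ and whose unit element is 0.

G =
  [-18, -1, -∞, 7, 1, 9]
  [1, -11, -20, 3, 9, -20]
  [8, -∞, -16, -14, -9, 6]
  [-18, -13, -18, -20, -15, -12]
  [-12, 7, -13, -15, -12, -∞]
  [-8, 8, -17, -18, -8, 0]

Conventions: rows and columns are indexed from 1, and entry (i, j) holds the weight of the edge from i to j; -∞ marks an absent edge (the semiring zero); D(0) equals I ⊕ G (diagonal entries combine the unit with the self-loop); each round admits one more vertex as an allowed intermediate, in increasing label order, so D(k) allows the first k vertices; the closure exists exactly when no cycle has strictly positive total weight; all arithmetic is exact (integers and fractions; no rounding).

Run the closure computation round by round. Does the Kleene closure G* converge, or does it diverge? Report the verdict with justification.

D(0):
  [0, -1, -∞, 7, 1, 9]
  [1, 0, -20, 3, 9, -20]
  [8, -∞, 0, -14, -9, 6]
  [-18, -13, -18, 0, -15, -12]
  [-12, 7, -13, -15, 0, -∞]
  [-8, 8, -17, -18, -8, 0]
Detection: at round 1, diagonal entry (6, 6) turns strictly positive.
Key observation: the cycle 6->1->6 has total weight (-8) + 9, which is strictly positive.
Answer: DIVERGES — positive cycle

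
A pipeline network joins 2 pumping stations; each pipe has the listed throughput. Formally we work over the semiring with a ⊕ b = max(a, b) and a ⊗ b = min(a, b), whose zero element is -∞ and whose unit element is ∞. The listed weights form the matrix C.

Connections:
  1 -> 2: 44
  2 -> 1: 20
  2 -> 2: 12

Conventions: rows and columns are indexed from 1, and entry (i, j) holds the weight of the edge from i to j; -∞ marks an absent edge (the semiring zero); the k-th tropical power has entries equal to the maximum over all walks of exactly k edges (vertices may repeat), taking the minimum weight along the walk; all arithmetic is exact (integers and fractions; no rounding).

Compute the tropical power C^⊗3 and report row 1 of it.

C^⊗2:
  [20, 12]
  [12, 20]
C^⊗3:
  [12, 20]
  [20, 12]
Answer: row 1 of C^⊗3 = [12, 20]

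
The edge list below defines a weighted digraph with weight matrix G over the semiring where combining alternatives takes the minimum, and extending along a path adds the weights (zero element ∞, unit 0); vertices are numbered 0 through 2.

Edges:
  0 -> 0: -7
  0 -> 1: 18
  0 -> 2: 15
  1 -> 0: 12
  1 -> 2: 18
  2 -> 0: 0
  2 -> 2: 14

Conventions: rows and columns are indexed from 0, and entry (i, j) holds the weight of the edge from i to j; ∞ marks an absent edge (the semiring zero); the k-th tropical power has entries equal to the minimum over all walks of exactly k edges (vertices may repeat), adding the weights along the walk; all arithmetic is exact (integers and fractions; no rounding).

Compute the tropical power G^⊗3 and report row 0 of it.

G^⊗2:
  [-14, 11, 8]
  [5, 30, 27]
  [-7, 18, 15]
G^⊗3:
  [-21, 4, 1]
  [-2, 23, 20]
  [-14, 11, 8]
Answer: row 0 of G^⊗3 = [-21, 4, 1]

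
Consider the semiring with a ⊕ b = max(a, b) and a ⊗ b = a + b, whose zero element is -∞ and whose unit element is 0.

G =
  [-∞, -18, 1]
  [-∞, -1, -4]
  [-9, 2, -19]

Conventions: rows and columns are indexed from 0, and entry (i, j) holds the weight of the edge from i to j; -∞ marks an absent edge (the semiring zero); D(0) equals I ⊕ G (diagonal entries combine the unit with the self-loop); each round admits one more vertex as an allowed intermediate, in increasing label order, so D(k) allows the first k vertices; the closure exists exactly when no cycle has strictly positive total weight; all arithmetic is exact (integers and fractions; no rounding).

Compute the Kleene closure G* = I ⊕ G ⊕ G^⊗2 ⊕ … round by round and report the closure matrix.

D(0):
  [0, -18, 1]
  [-∞, 0, -4]
  [-9, 2, 0]
D(1):
  [0, -18, 1]
  [-∞, 0, -4]
  [-9, 2, 0]
D(2):
  [0, -18, 1]
  [-∞, 0, -4]
  [-9, 2, 0]
D(3):
  [0, 3, 1]
  [-13, 0, -4]
  [-9, 2, 0]
Answer: G* = [[0, 3, 1], [-13, 0, -4], [-9, 2, 0]]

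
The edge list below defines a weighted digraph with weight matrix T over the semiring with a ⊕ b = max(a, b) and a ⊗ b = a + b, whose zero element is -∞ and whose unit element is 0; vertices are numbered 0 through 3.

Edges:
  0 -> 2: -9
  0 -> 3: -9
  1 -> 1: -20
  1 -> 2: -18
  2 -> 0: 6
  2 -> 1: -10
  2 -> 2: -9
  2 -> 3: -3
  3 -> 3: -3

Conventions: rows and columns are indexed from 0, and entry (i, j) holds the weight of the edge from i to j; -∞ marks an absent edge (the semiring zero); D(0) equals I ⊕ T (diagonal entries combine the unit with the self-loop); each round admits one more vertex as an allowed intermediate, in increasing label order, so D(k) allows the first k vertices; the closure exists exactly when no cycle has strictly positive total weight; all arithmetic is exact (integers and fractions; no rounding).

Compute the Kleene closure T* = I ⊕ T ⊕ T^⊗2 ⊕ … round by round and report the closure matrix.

D(0):
  [0, -∞, -9, -9]
  [-∞, 0, -18, -∞]
  [6, -10, 0, -3]
  [-∞, -∞, -∞, 0]
D(1):
  [0, -∞, -9, -9]
  [-∞, 0, -18, -∞]
  [6, -10, 0, -3]
  [-∞, -∞, -∞, 0]
D(2):
  [0, -∞, -9, -9]
  [-∞, 0, -18, -∞]
  [6, -10, 0, -3]
  [-∞, -∞, -∞, 0]
D(3):
  [0, -19, -9, -9]
  [-12, 0, -18, -21]
  [6, -10, 0, -3]
  [-∞, -∞, -∞, 0]
D(4):
  [0, -19, -9, -9]
  [-12, 0, -18, -21]
  [6, -10, 0, -3]
  [-∞, -∞, -∞, 0]
Answer: T* = [[0, -19, -9, -9], [-12, 0, -18, -21], [6, -10, 0, -3], [-∞, -∞, -∞, 0]]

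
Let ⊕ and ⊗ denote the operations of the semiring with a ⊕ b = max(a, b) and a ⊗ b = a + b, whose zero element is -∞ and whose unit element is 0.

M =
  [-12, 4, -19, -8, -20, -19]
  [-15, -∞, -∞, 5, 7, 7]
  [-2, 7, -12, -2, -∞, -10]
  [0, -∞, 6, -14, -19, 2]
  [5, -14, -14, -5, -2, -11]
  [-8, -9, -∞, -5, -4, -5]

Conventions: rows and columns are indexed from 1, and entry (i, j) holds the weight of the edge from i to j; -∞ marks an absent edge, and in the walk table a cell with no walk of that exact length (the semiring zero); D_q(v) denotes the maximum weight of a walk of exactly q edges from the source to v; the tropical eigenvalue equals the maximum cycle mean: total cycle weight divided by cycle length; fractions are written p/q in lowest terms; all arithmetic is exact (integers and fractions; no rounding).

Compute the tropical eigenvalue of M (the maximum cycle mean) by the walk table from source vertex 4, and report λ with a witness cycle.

q=0: [-∞, -∞, -∞, 0, -∞, -∞]
q=1: [0, -∞, 6, -14, -19, 2]
q=2: [4, 13, -6, 4, -2, -3]
q=3: [4, 8, 10, 18, 20, 20]
q=4: [25, 17, 24, 15, 18, 20]
q=5: [23, 31, 21, 22, 24, 24]
q=6: [29, 28, 28, 36, 38, 38]
Optimal cycle mean attained by: cycle 2->4->3->2, total 5 + 6 + 7, length 3.
Answer: λ = 6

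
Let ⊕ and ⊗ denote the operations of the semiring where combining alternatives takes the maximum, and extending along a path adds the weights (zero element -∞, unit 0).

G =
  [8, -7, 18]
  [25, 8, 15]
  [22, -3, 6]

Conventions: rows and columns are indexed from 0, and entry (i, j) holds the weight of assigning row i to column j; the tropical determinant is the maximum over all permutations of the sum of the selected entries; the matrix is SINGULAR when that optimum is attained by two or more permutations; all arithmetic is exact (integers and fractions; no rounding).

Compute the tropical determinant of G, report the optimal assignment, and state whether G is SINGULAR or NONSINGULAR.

σ = (0, 1, 2): 8 + 8 + 6 = 22
σ = (0, 2, 1): 8 + 15 + (-3) = 20
σ = (1, 0, 2): (-7) + 25 + 6 = 24
σ = (1, 2, 0): (-7) + 15 + 22 = 30
σ = (2, 0, 1): 18 + 25 + (-3) = 40
σ = (2, 1, 0): 18 + 8 + 22 = 48
Optimal value attained by: σ = (2, 1, 0).
Answer: det⊕(G) = 48; verdict: NONSINGULAR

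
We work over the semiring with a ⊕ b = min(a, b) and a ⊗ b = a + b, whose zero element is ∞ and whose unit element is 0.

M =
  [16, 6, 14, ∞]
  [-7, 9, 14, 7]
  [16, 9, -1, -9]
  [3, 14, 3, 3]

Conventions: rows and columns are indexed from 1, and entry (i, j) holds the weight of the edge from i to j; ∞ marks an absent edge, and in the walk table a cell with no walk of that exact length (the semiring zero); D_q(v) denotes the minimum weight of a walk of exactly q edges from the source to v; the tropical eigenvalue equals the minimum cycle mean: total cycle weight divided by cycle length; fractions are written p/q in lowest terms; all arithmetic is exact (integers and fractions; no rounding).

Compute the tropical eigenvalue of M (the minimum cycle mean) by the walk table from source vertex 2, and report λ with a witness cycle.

q=0: [∞, 0, ∞, ∞]
q=1: [-7, 9, 14, 7]
q=2: [2, -1, 7, 5]
q=3: [-8, 8, 6, -2]
q=4: [1, -2, 1, -3]
Optimal cycle mean attained by: cycle 3->4->3, total (-9) + 3, length 2.
Answer: λ = -3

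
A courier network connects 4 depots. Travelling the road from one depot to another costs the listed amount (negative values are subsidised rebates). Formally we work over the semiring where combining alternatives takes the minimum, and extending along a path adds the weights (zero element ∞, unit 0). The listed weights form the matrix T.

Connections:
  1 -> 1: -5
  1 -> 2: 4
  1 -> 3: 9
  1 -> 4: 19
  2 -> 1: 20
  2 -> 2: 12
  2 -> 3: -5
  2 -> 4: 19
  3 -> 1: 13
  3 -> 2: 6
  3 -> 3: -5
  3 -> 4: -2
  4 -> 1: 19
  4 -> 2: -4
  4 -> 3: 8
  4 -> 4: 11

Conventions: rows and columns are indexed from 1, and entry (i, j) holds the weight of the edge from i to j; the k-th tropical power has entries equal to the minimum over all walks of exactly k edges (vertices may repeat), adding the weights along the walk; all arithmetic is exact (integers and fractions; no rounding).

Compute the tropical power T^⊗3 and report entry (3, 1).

T^⊗2:
  [-10, -1, -1, 7]
  [8, 1, -10, -7]
  [8, -6, -10, -7]
  [14, 7, -9, 6]
T^⊗3:
  [-15, -6, -6, -3]
  [3, -11, -15, -12]
  [3, -11, -15, -12]
  [4, -3, -14, -11]
Key observation: the optimum is the walk 3->1->1->1, with weight 13 + (-5) + (-5) = 3.
Optimal value attained by: walk 3->1->1->1.
Answer: (T^⊗3)[3][1] = 3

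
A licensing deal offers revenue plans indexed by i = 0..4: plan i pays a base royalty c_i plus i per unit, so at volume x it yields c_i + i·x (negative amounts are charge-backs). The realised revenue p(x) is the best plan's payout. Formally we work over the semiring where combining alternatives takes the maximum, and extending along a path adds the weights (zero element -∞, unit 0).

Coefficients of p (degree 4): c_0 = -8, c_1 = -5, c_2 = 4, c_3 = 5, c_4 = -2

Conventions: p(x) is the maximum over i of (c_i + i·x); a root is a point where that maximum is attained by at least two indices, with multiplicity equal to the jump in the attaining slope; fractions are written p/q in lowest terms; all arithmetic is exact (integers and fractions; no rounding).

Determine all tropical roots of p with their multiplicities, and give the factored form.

hull edge (i=0, c=-8) to (i=2, c=4): slope 6, span 2
hull edge (i=2, c=4) to (i=3, c=5): slope 1, span 1
hull edge (i=3, c=5) to (i=4, c=-2): slope -7, span 1
Factored form: p(x) = -2 ⊗ (x ⊕ (-6)) ⊗ (x ⊕ (-6)) ⊗ (x ⊕ (-1)) ⊗ (x ⊕ 7)
Answer: roots = -6 (mult 2), -1 (mult 1), 7 (mult 1)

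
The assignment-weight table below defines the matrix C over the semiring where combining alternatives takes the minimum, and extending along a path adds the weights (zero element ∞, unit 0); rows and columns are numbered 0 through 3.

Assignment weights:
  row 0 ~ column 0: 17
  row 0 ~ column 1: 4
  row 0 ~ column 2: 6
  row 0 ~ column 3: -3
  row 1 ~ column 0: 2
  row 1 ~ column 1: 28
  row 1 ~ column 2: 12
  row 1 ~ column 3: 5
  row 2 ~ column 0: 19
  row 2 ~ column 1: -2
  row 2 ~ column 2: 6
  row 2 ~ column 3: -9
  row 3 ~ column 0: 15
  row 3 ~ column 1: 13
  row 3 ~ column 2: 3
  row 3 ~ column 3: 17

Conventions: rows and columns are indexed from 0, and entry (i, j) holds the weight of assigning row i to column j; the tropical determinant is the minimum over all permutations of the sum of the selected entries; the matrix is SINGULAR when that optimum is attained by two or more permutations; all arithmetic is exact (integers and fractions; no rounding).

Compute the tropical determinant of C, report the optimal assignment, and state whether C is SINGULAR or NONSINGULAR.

σ = (0, 1, 2, 3): 17 + 28 + 6 + 17 = 68
σ = (0, 1, 3, 2): 17 + 28 + (-9) + 3 = 39
σ = (0, 2, 1, 3): 17 + 12 + (-2) + 17 = 44
σ = (0, 2, 3, 1): 17 + 12 + (-9) + 13 = 33
σ = (0, 3, 1, 2): 17 + 5 + (-2) + 3 = 23
σ = (0, 3, 2, 1): 17 + 5 + 6 + 13 = 41
σ = (1, 0, 2, 3): 4 + 2 + 6 + 17 = 29
σ = (1, 0, 3, 2): 4 + 2 + (-9) + 3 = 0
σ = (1, 2, 0, 3): 4 + 12 + 19 + 17 = 52
σ = (1, 2, 3, 0): 4 + 12 + (-9) + 15 = 22
σ = (1, 3, 0, 2): 4 + 5 + 19 + 3 = 31
σ = (1, 3, 2, 0): 4 + 5 + 6 + 15 = 30
σ = (2, 0, 1, 3): 6 + 2 + (-2) + 17 = 23
σ = (2, 0, 3, 1): 6 + 2 + (-9) + 13 = 12
σ = (2, 1, 0, 3): 6 + 28 + 19 + 17 = 70
σ = (2, 1, 3, 0): 6 + 28 + (-9) + 15 = 40
σ = (2, 3, 0, 1): 6 + 5 + 19 + 13 = 43
σ = (2, 3, 1, 0): 6 + 5 + (-2) + 15 = 24
σ = (3, 0, 1, 2): (-3) + 2 + (-2) + 3 = 0
σ = (3, 0, 2, 1): (-3) + 2 + 6 + 13 = 18
σ = (3, 1, 0, 2): (-3) + 28 + 19 + 3 = 47
σ = (3, 1, 2, 0): (-3) + 28 + 6 + 15 = 46
σ = (3, 2, 0, 1): (-3) + 12 + 19 + 13 = 41
σ = (3, 2, 1, 0): (-3) + 12 + (-2) + 15 = 22
Optimal value attained by: σ = (1, 0, 3, 2).
Answer: det⊕(C) = 0; verdict: SINGULAR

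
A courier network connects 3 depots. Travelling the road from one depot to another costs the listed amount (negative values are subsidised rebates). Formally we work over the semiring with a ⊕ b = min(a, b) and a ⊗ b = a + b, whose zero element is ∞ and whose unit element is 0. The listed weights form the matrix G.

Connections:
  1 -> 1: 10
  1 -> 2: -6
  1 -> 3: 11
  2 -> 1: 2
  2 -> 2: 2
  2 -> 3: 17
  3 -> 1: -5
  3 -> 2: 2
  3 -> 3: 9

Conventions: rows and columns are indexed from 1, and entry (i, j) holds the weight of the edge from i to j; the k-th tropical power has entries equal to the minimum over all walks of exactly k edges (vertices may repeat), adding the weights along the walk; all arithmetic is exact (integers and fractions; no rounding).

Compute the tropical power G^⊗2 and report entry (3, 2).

G^⊗2:
  [-4, -4, 11]
  [4, -4, 13]
  [4, -11, 6]
Key observation: the optimum is the walk 3->1->2, with weight (-5) + (-6) = -11.
Optimal value attained by: walk 3->1->2.
Answer: (G^⊗2)[3][2] = -11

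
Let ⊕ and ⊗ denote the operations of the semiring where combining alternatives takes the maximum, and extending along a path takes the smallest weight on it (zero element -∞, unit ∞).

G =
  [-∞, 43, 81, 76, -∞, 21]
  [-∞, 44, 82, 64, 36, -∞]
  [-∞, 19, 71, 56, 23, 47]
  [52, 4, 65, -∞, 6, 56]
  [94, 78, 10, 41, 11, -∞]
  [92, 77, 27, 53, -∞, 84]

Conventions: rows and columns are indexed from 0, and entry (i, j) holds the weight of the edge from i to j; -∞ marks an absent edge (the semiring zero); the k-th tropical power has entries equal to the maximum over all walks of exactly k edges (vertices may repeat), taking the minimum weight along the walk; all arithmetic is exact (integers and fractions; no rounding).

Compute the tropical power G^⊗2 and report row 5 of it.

G^⊗2:
  [52, 43, 71, 56, 36, 56]
  [52, 44, 71, 56, 36, 56]
  [52, 47, 71, 56, 23, 56]
  [56, 56, 65, 56, 23, 56]
  [41, 44, 81, 76, 36, 41]
  [84, 77, 81, 76, 36, 84]
Answer: row 5 of G^⊗2 = [84, 77, 81, 76, 36, 84]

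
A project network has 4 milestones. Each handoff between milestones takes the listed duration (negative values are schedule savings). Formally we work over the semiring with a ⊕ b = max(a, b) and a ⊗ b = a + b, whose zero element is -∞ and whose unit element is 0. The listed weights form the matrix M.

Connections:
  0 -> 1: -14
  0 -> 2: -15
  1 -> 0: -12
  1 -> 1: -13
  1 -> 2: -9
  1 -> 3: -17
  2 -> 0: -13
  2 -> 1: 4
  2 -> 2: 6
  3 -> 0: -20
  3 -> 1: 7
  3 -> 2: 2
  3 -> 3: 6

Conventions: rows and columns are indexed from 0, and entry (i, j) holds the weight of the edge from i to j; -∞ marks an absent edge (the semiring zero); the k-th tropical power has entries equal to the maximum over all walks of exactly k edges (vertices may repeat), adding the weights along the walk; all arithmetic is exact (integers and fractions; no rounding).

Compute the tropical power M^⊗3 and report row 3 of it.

M^⊗2:
  [-26, -11, -9, -31]
  [-22, -5, -3, -11]
  [-7, 10, 12, -13]
  [-5, 13, 8, 12]
M^⊗3:
  [-22, -5, -3, -25]
  [-16, 1, 3, -5]
  [-1, 16, 18, -7]
  [1, 19, 14, 18]
Answer: row 3 of M^⊗3 = [1, 19, 14, 18]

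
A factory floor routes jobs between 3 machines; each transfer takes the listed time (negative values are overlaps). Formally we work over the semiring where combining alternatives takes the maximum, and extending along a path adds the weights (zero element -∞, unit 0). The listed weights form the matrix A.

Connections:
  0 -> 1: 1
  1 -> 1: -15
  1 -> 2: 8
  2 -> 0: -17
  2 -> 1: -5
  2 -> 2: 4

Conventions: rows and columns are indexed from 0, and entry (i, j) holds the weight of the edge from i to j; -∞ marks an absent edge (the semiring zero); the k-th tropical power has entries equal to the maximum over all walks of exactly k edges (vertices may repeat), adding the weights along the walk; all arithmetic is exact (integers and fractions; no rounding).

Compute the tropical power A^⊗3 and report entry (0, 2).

A^⊗2:
  [-∞, -14, 9]
  [-9, 3, 12]
  [-13, -1, 8]
A^⊗3:
  [-8, 4, 13]
  [-5, 7, 16]
  [-9, 3, 12]
Key observation: the optimum is the walk 0->1->2->2, with weight 1 + 8 + 4 = 13.
Optimal value attained by: walk 0->1->2->2.
Answer: (A^⊗3)[0][2] = 13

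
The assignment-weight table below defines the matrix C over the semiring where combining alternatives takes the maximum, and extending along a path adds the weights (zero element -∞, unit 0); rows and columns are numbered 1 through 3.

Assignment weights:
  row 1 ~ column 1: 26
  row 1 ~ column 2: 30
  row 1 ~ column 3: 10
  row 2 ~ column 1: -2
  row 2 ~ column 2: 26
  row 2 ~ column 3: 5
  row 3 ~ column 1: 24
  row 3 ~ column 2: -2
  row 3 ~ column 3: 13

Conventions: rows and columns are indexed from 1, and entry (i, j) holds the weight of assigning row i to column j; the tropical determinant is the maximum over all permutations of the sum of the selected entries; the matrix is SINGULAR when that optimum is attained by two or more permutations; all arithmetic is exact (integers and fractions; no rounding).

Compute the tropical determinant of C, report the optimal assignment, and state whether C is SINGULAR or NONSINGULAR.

σ = (1, 2, 3): 26 + 26 + 13 = 65
σ = (1, 3, 2): 26 + 5 + (-2) = 29
σ = (2, 1, 3): 30 + (-2) + 13 = 41
σ = (2, 3, 1): 30 + 5 + 24 = 59
σ = (3, 1, 2): 10 + (-2) + (-2) = 6
σ = (3, 2, 1): 10 + 26 + 24 = 60
Optimal value attained by: σ = (1, 2, 3).
Answer: det⊕(C) = 65; verdict: NONSINGULAR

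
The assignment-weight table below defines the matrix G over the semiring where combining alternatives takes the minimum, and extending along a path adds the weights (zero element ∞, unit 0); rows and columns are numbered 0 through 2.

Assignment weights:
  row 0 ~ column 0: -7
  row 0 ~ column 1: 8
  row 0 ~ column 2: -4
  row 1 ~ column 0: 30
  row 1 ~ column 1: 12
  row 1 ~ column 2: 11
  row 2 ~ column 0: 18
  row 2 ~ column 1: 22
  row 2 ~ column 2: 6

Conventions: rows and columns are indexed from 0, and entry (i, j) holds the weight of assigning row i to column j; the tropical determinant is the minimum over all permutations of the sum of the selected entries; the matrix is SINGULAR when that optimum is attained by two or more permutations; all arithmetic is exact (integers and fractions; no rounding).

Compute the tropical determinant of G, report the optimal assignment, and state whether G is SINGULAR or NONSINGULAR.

σ = (0, 1, 2): (-7) + 12 + 6 = 11
σ = (0, 2, 1): (-7) + 11 + 22 = 26
σ = (1, 0, 2): 8 + 30 + 6 = 44
σ = (1, 2, 0): 8 + 11 + 18 = 37
σ = (2, 0, 1): (-4) + 30 + 22 = 48
σ = (2, 1, 0): (-4) + 12 + 18 = 26
Optimal value attained by: σ = (0, 1, 2).
Answer: det⊕(G) = 11; verdict: NONSINGULAR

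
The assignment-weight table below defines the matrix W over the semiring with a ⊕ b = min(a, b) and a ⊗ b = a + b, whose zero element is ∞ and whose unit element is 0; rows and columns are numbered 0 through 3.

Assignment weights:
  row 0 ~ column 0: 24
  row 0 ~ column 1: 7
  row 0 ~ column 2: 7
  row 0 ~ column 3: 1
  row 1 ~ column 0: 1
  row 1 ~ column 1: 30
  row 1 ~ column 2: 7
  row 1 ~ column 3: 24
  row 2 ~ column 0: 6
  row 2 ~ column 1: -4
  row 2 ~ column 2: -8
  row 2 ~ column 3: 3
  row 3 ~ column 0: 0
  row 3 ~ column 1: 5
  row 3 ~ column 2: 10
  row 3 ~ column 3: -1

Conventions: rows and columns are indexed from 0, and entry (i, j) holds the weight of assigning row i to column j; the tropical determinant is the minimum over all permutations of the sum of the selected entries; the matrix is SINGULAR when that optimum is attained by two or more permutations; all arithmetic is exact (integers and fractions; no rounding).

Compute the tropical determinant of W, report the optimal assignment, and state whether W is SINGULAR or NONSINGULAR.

σ = (0, 1, 2, 3): 24 + 30 + (-8) + (-1) = 45
σ = (0, 1, 3, 2): 24 + 30 + 3 + 10 = 67
σ = (0, 2, 1, 3): 24 + 7 + (-4) + (-1) = 26
σ = (0, 2, 3, 1): 24 + 7 + 3 + 5 = 39
σ = (0, 3, 1, 2): 24 + 24 + (-4) + 10 = 54
σ = (0, 3, 2, 1): 24 + 24 + (-8) + 5 = 45
σ = (1, 0, 2, 3): 7 + 1 + (-8) + (-1) = -1
σ = (1, 0, 3, 2): 7 + 1 + 3 + 10 = 21
σ = (1, 2, 0, 3): 7 + 7 + 6 + (-1) = 19
σ = (1, 2, 3, 0): 7 + 7 + 3 + 0 = 17
σ = (1, 3, 0, 2): 7 + 24 + 6 + 10 = 47
σ = (1, 3, 2, 0): 7 + 24 + (-8) + 0 = 23
σ = (2, 0, 1, 3): 7 + 1 + (-4) + (-1) = 3
σ = (2, 0, 3, 1): 7 + 1 + 3 + 5 = 16
σ = (2, 1, 0, 3): 7 + 30 + 6 + (-1) = 42
σ = (2, 1, 3, 0): 7 + 30 + 3 + 0 = 40
σ = (2, 3, 0, 1): 7 + 24 + 6 + 5 = 42
σ = (2, 3, 1, 0): 7 + 24 + (-4) + 0 = 27
σ = (3, 0, 1, 2): 1 + 1 + (-4) + 10 = 8
σ = (3, 0, 2, 1): 1 + 1 + (-8) + 5 = -1
σ = (3, 1, 0, 2): 1 + 30 + 6 + 10 = 47
σ = (3, 1, 2, 0): 1 + 30 + (-8) + 0 = 23
σ = (3, 2, 0, 1): 1 + 7 + 6 + 5 = 19
σ = (3, 2, 1, 0): 1 + 7 + (-4) + 0 = 4
Optimal value attained by: σ = (1, 0, 2, 3).
Answer: det⊕(W) = -1; verdict: SINGULAR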